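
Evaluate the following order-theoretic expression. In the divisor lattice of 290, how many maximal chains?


A maximal chain goes from the minimum element to a maximal element via cover relations.
Counting all min-to-max paths in the cover graph.
Total maximal chains: 6


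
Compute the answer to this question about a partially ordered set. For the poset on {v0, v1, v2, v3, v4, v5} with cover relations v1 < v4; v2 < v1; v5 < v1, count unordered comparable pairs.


A comparable pair {a,b} has a < b or b < a in the order.
Count unordered pairs where one element is strictly below the other.
Examples: {v1,v2}, {v1,v4}, {v1,v5}, {v2,v4}, ...
Total comparable pairs: 5


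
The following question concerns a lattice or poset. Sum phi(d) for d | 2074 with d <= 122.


Divisors of 2074 up to 122: [1, 2, 17, 34, 61, 122]
phi values: [1, 1, 16, 16, 60, 60]
Sum = 154


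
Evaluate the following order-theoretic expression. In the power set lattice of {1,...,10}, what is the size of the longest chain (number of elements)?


A chain is a totally ordered subset; we count the number of elements in a maximum chain.
Compute, for each element x, the size of the longest chain ending at x:
  {}: 1
  {1}: 2
  {2}: 2
  {3}: 2
  {4}: 2
  {5}: 2
  ...
A maximum chain: {} < {1} < {1,2} < {1,2,3} < {1,2,3,4} < {1,2,3,4,5} < {1,2,3,4,5,6} < {1,2,3,4,5,6,7} < {1,2,3,4,5,6,7,8} < {1,2,3,4,5,6,7,8,9} < {1,2,3,4,5,6,7,8,9,10}
Number of elements in the longest chain: 11


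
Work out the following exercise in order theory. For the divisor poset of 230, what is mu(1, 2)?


In a divisor lattice, mu(a,b) = mu(b/a) where mu is the classical Mobius function.
b/a = 2/1 = 2
Prime factorization of 2: primes [2]
2 is squarefree with 1 prime factor(s), so mu(2) = (-1)^1 = -1


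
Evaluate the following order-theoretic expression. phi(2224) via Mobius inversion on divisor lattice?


phi(n) = n * prod_{p|n} (1 - 1/p).
Prime divisors of 2224: [2, 139]
phi(2224) = 2224 * (1 - 1/2) * (1 - 1/139)
phi(2224) = 1104


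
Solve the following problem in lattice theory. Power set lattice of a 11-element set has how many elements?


Power set = 2^n.
2^11 = 2048


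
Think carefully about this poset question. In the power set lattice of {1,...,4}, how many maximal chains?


A maximal chain goes from the minimum element to a maximal element via cover relations.
Counting all min-to-max paths in the cover graph.
Total maximal chains: 24


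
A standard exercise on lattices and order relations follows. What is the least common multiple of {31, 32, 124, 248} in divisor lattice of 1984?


In a divisor lattice, join = lcm (least common multiple).
Compute lcm iteratively: start with first element, then lcm(current, next).
Elements: [31, 32, 124, 248]
lcm(31,32) = 992
lcm(992,124) = 992
lcm(992,248) = 992
Final lcm = 992


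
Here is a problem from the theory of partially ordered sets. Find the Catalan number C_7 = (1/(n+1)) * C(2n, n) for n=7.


C(n) = C(2n, n) / (n+1).
C(14, 7) = 3432
C(7) = 3432 / 8 = 429


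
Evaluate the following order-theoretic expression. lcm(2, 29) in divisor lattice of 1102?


Join=lcm.
gcd(2,29)=1
lcm=58


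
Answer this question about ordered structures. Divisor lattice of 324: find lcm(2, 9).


In a divisor lattice, join = lcm (least common multiple).
gcd(2,9) = 1
lcm(2,9) = 2*9/gcd = 18/1 = 18


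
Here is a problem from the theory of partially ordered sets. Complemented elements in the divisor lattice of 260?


An element a is complemented if some b has a meet b = bottom, a join b = top.
a is complemented iff gcd(a, n/a)=1, i.e. a is a unitary divisor of 260.
Complemented elements: 1, 4, 5, 13, 20, 52, ... (2 more)
Count: 8


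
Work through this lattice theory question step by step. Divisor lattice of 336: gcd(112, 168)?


Meet=gcd.
gcd(112,168)=56


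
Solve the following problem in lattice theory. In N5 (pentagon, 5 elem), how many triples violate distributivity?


Distributive law: a ^ (b v c) = (a ^ b) v (a ^ c).
Check all 5^3 = 125 ordered triples (a,b,c).
  e.g. a=b, b=a, c=c: lhs=b != rhs=a
  e.g. a=b, b=c, c=a: lhs=b != rhs=a
Total violating triples: 2


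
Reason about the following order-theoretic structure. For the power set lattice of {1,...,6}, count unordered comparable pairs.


A comparable pair {a,b} has a < b or b < a in the order.
Count unordered pairs where one element is strictly below the other.
Examples: {{},{1}}, {{},{2}}, {{},{3}}, {{},{4}}, ...
Total comparable pairs: 665


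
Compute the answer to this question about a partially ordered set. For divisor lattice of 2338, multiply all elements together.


Divisors of 2338: [1, 2, 7, 14, 167, 334, 1169, 2338]
Product = n^(d(n)/2) = 2338^(8/2)
Product = 29879823467536


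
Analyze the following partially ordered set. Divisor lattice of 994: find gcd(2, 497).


In a divisor lattice, meet = gcd (greatest common divisor).
By Euclidean algorithm or factoring: gcd(2,497) = 1


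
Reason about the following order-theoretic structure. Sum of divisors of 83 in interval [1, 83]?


Interval [1,83] in divisors of 83: [1, 83]
Sum = 84


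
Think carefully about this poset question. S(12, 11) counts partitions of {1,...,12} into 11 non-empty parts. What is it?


S(n,k) = k*S(n-1,k) + S(n-1,k-1).
S(11,11) = 1, S(11,10) = 55
S(12,11) = 11*1 + 55 = 11 + 55
S(12,11) = 66


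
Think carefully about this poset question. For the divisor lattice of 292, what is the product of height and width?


Height = length of longest chain minus 1; width = size of largest antichain.
A maximum chain: 1 | 73 | 146 | 292  (height 3).
A maximum antichain: {2, 73}  (width 2).
Product = 3 * 2 = 6


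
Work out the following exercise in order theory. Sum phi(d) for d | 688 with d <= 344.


Divisors of 688 up to 344: [1, 2, 4, 8, 16, 43, 86, 172, 344]
phi values: [1, 1, 2, 4, 8, 42, 42, 84, 168]
Sum = 352


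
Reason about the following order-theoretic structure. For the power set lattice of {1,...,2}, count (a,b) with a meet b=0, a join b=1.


Complement pair (a,b): a meet b = bottom, a join b = top.
Here: A intersect B = {} and A union B = {1,...,2}.
Pairs found: ({},{1,2}), ({1},{2}), ({2},{1}), ({1,2},{})
Total ordered pairs: 4


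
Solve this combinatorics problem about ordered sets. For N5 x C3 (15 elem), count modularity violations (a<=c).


Modular law: if a <= c then a v (b ^ c) = (a v b) ^ c.
Check all triples (a,b,c) with a <= c among 15 elements.
  e.g. a=(a,0), b=(c,0), c=(b,0): lhs=(a,0) != rhs=(b,0)
  e.g. a=(a,0), b=(c,1), c=(b,0): lhs=(a,0) != rhs=(b,0)
Total violating triples: 18


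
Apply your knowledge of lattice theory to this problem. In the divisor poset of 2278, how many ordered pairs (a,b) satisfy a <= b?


The order relation is {(a,b) : a <= b}, reflexive so it includes (a,a).
Examples: (1,1), (1,1139), (1,134), (1,17), (1,2), ...
Total ordered pairs: 27


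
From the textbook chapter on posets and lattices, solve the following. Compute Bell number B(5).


B(n) = number of set partitions of an n-element set.
B(n) satisfies the recurrence: B(n+1) = sum_k C(n,k)*B(k).
B(5) = 52


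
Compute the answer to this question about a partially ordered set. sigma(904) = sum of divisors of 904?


sigma(n) = sum of divisors.
Divisors of 904: [1, 2, 4, 8, 113, 226, 452, 904]
Sum = 1710


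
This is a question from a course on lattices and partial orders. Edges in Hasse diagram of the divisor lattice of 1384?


A cover relation a -< b holds when a < b with no c strictly between.
Cover relations:
  1 -< 2
  1 -< 173
  2 -< 4
  2 -< 346
  4 -< 8
  4 -< 692
  8 -< 1384
  173 -< 346
  ...2 more
Total: 10


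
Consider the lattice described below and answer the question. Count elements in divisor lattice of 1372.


Divisors of 1372: [1, 2, 4, 7, 14, 28, 49, 98, 196, 343, 686, 1372]
Count: 12


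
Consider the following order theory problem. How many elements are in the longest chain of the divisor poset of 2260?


A chain is a totally ordered subset; we count the number of elements in a maximum chain.
Compute, for each element x, the size of the longest chain ending at x:
  1: 1
  2: 2
  5: 2
  113: 2
  4: 3
  10: 3
  ...
A maximum chain: 1 < 2 < 4 < 20 < 2260
Number of elements in the longest chain: 5


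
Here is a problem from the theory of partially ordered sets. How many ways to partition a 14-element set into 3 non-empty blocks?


S(n,k) = k*S(n-1,k) + S(n-1,k-1).
S(13,3) = 261625, S(13,2) = 4095
S(14,3) = 3*261625 + 4095 = 784875 + 4095
S(14,3) = 788970


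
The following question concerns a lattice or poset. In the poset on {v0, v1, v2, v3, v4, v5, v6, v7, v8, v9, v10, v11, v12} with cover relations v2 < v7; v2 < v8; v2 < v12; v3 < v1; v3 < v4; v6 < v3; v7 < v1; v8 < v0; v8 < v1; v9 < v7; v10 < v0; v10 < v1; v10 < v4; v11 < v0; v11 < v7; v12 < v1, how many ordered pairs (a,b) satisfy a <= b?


The order relation is {(a,b) : a <= b}, reflexive so it includes (a,a).
Examples: (v0,v0), (v1,v1), (v10,v0), (v10,v1), (v10,v10), ...
Total ordered pairs: 35


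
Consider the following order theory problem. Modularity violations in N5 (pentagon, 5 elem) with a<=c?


Modular law: if a <= c then a v (b ^ c) = (a v b) ^ c.
Check all triples (a,b,c) with a <= c among 5 elements.
  e.g. a=a, b=c, c=b: lhs=a != rhs=b
Total violating triples: 1


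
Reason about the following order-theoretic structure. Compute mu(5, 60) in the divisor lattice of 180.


In a divisor lattice, mu(a,b) = mu(b/a) where mu is the classical Mobius function.
b/a = 60/5 = 12
Prime factorization of 12: primes [2, 3]
12 is not squarefree, so mu(12) = 0


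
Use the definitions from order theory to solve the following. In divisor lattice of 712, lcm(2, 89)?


Join=lcm.
gcd(2,89)=1
lcm=178


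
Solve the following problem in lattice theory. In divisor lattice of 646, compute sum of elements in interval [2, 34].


Interval [2,34] in divisors of 646: [2, 34]
Sum = 36


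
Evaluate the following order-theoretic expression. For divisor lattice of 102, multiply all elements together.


Divisors of 102: [1, 2, 3, 6, 17, 34, 51, 102]
Product = n^(d(n)/2) = 102^(8/2)
Product = 108243216


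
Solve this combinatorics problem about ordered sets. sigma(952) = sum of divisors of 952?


sigma(n) = sum of divisors.
Divisors of 952: [1, 2, 4, 7, 8, 14, 17, 28, 34, 56, 68, 119, 136, 238, 476, 952]
Sum = 2160


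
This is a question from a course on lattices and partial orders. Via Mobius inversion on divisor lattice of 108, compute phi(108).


phi(n) = n * prod_{p|n} (1 - 1/p).
Prime divisors of 108: [2, 3]
phi(108) = 108 * (1 - 1/2) * (1 - 1/3)
phi(108) = 36


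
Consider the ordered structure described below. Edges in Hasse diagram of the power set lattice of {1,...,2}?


A cover relation a -< b holds when a < b with no c strictly between.
Cover relations:
  {} -< {1}
  {} -< {2}
  {1} -< {1,2}
  {2} -< {1,2}
Total: 4


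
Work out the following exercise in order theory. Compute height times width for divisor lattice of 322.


Height = length of longest chain minus 1; width = size of largest antichain.
A maximum chain: 1 | 23 | 161 | 322  (height 3).
A maximum antichain: {2, 7, 23}  (width 3).
Product = 3 * 3 = 9


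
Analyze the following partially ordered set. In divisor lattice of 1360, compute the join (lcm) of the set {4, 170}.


In a divisor lattice, join = lcm (least common multiple).
Compute lcm iteratively: start with first element, then lcm(current, next).
Elements: [4, 170]
lcm(4,170) = 340
Final lcm = 340


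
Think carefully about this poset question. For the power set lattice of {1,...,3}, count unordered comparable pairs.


A comparable pair {a,b} has a < b or b < a in the order.
Count unordered pairs where one element is strictly below the other.
Examples: {{},{1}}, {{},{2}}, {{},{3}}, {{},{1,2}}, ...
Total comparable pairs: 19


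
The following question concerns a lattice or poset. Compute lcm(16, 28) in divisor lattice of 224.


In a divisor lattice, join = lcm (least common multiple).
gcd(16,28) = 4
lcm(16,28) = 16*28/gcd = 448/4 = 112


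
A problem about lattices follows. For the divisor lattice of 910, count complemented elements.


An element a is complemented if some b has a meet b = bottom, a join b = top.
a is complemented iff gcd(a, n/a)=1, i.e. a is a unitary divisor of 910.
Complemented elements: 1, 2, 5, 7, 10, 13, ... (10 more)
Count: 16


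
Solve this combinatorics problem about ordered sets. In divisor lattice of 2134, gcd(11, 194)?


Meet=gcd.
gcd(11,194)=1


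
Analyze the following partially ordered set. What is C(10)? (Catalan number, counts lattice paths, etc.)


C(n) = C(2n, n) / (n+1).
C(20, 10) = 184756
C(10) = 184756 / 11 = 16796


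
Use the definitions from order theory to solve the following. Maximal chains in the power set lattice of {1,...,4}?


A maximal chain goes from the minimum element to a maximal element via cover relations.
Counting all min-to-max paths in the cover graph.
Total maximal chains: 24


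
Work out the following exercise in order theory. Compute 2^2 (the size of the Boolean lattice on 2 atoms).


Power set = 2^n.
2^2 = 4


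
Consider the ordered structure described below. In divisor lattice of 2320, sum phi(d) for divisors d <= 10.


Divisors of 2320 up to 10: [1, 2, 4, 5, 8, 10]
phi values: [1, 1, 2, 4, 4, 4]
Sum = 16


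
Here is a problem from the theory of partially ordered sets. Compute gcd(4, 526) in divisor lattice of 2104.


In a divisor lattice, meet = gcd (greatest common divisor).
By Euclidean algorithm or factoring: gcd(4,526) = 2


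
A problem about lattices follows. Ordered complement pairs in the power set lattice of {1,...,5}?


Complement pair (a,b): a meet b = bottom, a join b = top.
Here: A intersect B = {} and A union B = {1,...,5}.
Pairs found: ({},{1,2,3,4,5}), ({1},{2,3,4,5}), ({2},{1,3,4,5}), ({3},{1,2,4,5}), ... (28 more)
Total ordered pairs: 32


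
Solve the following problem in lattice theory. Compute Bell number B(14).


B(n) = number of set partitions of an n-element set.
B(n) satisfies the recurrence: B(n+1) = sum_k C(n,k)*B(k).
B(14) = 190899322


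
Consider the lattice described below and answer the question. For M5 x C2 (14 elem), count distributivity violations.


Distributive law: a ^ (b v c) = (a ^ b) v (a ^ c).
Check all 14^3 = 2744 ordered triples (a,b,c).
  e.g. a=(a1,0), b=(a2,0), c=(a3,0): lhs=(a1,0) != rhs=(0,0)
  e.g. a=(a1,0), b=(a2,0), c=(a3,1): lhs=(a1,0) != rhs=(0,0)
Total violating triples: 480


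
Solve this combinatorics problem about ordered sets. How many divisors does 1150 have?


Divisors of 1150: [1, 2, 5, 10, 23, 25, 46, 50, 115, 230, 575, 1150]
Count: 12


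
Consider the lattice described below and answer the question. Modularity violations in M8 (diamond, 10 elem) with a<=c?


Modular law: if a <= c then a v (b ^ c) = (a v b) ^ c.
Check all triples (a,b,c) with a <= c among 10 elements.
This lattice is modular (diamonds M_m and their chain-products are modular).
Total violating triples: 0


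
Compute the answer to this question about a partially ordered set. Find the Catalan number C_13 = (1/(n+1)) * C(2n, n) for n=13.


C(n) = C(2n, n) / (n+1).
C(26, 13) = 10400600
C(13) = 10400600 / 14 = 742900


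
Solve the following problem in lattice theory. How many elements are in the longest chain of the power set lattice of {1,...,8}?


A chain is a totally ordered subset; we count the number of elements in a maximum chain.
Compute, for each element x, the size of the longest chain ending at x:
  {}: 1
  {1}: 2
  {2}: 2
  {3}: 2
  {4}: 2
  {5}: 2
  ...
A maximum chain: {} < {1} < {1,2} < {1,2,3} < {1,2,3,4} < {1,2,3,4,5} < {1,2,3,4,5,6} < {1,2,3,4,5,6,7} < {1,2,3,4,5,6,7,8}
Number of elements in the longest chain: 9


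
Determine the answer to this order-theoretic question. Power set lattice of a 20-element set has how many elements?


Power set = 2^n.
2^20 = 1048576


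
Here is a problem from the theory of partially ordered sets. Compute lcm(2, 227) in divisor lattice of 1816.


In a divisor lattice, join = lcm (least common multiple).
gcd(2,227) = 1
lcm(2,227) = 2*227/gcd = 454/1 = 454


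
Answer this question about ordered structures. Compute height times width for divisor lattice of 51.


Height = length of longest chain minus 1; width = size of largest antichain.
A maximum chain: 1 | 17 | 51  (height 2).
A maximum antichain: {3, 17}  (width 2).
Product = 2 * 2 = 4


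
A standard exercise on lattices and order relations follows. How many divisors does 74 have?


Divisors of 74: [1, 2, 37, 74]
Count: 4


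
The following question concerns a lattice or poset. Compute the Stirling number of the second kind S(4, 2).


S(n,k) = k*S(n-1,k) + S(n-1,k-1).
S(3,2) = 3, S(3,1) = 1
S(4,2) = 2*3 + 1 = 6 + 1
S(4,2) = 7


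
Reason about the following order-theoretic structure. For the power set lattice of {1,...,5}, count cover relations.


A cover relation a -< b holds when a < b with no c strictly between.
Cover relations:
  {} -< {1}
  {} -< {2}
  {} -< {3}
  {} -< {4}
  {} -< {5}
  {1} -< {1,2}
  {1} -< {1,3}
  {1} -< {1,4}
  ...72 more
Total: 80


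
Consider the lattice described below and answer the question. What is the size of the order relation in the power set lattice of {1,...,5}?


The order relation is {(a,b) : a <= b}, reflexive so it includes (a,a).
Examples: ({},{}), ({},{1,2}), ({},{1,2,3}), ({},{1,2,3,4}), ({},{1,2,3,4,5}), ...
Total ordered pairs: 243


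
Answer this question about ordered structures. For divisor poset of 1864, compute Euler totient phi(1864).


phi(n) = n * prod_{p|n} (1 - 1/p).
Prime divisors of 1864: [2, 233]
phi(1864) = 1864 * (1 - 1/2) * (1 - 1/233)
phi(1864) = 928


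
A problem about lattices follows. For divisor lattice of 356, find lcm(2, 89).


In a divisor lattice, join = lcm (least common multiple).
Compute lcm iteratively: start with first element, then lcm(current, next).
Elements: [2, 89]
lcm(2,89) = 178
Final lcm = 178


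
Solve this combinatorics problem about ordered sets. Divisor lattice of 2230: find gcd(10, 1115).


In a divisor lattice, meet = gcd (greatest common divisor).
By Euclidean algorithm or factoring: gcd(10,1115) = 5


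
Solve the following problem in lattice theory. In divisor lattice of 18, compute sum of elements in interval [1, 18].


Interval [1,18] in divisors of 18: [1, 2, 3, 6, 9, 18]
Sum = 39


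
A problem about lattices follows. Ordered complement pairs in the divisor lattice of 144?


Complement pair (a,b): a meet b = bottom, a join b = top.
Here: gcd(a,b)=1 and lcm(a,b)=144, i.e. a*b=144 with a,b coprime.
Pairs found: (1,144), (9,16), (16,9), (144,1)
Total ordered pairs: 4


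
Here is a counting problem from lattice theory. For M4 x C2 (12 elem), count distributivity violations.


Distributive law: a ^ (b v c) = (a ^ b) v (a ^ c).
Check all 12^3 = 1728 ordered triples (a,b,c).
  e.g. a=(a1,0), b=(a2,0), c=(a3,0): lhs=(a1,0) != rhs=(0,0)
  e.g. a=(a1,0), b=(a2,0), c=(a3,1): lhs=(a1,0) != rhs=(0,0)
Total violating triples: 192


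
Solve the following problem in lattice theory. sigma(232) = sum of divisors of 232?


sigma(n) = sum of divisors.
Divisors of 232: [1, 2, 4, 8, 29, 58, 116, 232]
Sum = 450


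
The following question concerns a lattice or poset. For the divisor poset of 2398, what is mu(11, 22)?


In a divisor lattice, mu(a,b) = mu(b/a) where mu is the classical Mobius function.
b/a = 22/11 = 2
Prime factorization of 2: primes [2]
2 is squarefree with 1 prime factor(s), so mu(2) = (-1)^1 = -1


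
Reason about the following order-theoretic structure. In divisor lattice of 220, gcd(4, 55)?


Meet=gcd.
gcd(4,55)=1


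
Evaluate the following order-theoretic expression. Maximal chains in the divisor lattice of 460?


A maximal chain goes from the minimum element to a maximal element via cover relations.
Counting all min-to-max paths in the cover graph.
Total maximal chains: 12


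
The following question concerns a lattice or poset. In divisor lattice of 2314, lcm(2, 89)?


Join=lcm.
gcd(2,89)=1
lcm=178


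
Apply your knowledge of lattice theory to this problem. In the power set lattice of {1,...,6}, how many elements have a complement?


An element a is complemented if some b has a meet b = bottom, a join b = top.
every subset A has complement S\A, so all elements are complemented.
Complemented elements: {}, {1}, {2}, {3}, {4}, {5}, ... (58 more)
Count: 64


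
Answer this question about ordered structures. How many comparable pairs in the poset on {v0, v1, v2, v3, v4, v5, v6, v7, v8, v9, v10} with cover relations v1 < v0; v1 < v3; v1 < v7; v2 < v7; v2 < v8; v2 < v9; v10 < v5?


A comparable pair {a,b} has a < b or b < a in the order.
Count unordered pairs where one element is strictly below the other.
Examples: {v0,v1}, {v1,v3}, {v1,v7}, {v2,v7}, ...
Total comparable pairs: 7


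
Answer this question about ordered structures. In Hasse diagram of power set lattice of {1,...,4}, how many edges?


A cover relation a -< b holds when a < b with no c strictly between.
Cover relations:
  {} -< {1}
  {} -< {2}
  {} -< {3}
  {} -< {4}
  {1} -< {1,2}
  {1} -< {1,3}
  {1} -< {1,4}
  {2} -< {1,2}
  ...24 more
Total: 32


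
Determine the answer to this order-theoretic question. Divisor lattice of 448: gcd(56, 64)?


Meet=gcd.
gcd(56,64)=8


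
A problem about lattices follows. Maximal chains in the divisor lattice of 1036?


A maximal chain goes from the minimum element to a maximal element via cover relations.
Counting all min-to-max paths in the cover graph.
Total maximal chains: 12


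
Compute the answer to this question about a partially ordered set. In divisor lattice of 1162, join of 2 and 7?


In a divisor lattice, join = lcm (least common multiple).
gcd(2,7) = 1
lcm(2,7) = 2*7/gcd = 14/1 = 14


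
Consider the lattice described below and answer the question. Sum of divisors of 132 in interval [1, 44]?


Interval [1,44] in divisors of 132: [1, 2, 4, 11, 22, 44]
Sum = 84


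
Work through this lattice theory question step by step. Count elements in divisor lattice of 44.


Divisors of 44: [1, 2, 4, 11, 22, 44]
Count: 6


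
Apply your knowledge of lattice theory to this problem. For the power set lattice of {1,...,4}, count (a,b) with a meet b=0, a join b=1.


Complement pair (a,b): a meet b = bottom, a join b = top.
Here: A intersect B = {} and A union B = {1,...,4}.
Pairs found: ({},{1,2,3,4}), ({1},{2,3,4}), ({2},{1,3,4}), ({3},{1,2,4}), ... (12 more)
Total ordered pairs: 16


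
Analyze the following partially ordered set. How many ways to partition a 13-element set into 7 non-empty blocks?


S(n,k) = k*S(n-1,k) + S(n-1,k-1).
S(12,7) = 627396, S(12,6) = 1323652
S(13,7) = 7*627396 + 1323652 = 4391772 + 1323652
S(13,7) = 5715424


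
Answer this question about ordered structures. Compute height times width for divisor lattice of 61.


Height = length of longest chain minus 1; width = size of largest antichain.
A maximum chain: 1 | 61  (height 1).
A maximum antichain: {1}  (width 1).
Product = 1 * 1 = 1


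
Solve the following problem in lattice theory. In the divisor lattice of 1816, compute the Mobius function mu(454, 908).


In a divisor lattice, mu(a,b) = mu(b/a) where mu is the classical Mobius function.
b/a = 908/454 = 2
Prime factorization of 2: primes [2]
2 is squarefree with 1 prime factor(s), so mu(2) = (-1)^1 = -1


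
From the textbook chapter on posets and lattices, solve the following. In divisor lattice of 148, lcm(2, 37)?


Join=lcm.
gcd(2,37)=1
lcm=74


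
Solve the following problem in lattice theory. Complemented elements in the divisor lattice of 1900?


An element a is complemented if some b has a meet b = bottom, a join b = top.
a is complemented iff gcd(a, n/a)=1, i.e. a is a unitary divisor of 1900.
Complemented elements: 1, 4, 19, 25, 76, 100, ... (2 more)
Count: 8


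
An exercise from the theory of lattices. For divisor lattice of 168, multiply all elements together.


Divisors of 168: [1, 2, 3, 4, 6, 7, 8, 12, 14, 21, 24, 28, 42, 56, 84, 168]
Product = n^(d(n)/2) = 168^(16/2)
Product = 634562281237118976


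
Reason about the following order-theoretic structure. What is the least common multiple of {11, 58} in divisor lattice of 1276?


In a divisor lattice, join = lcm (least common multiple).
Compute lcm iteratively: start with first element, then lcm(current, next).
Elements: [11, 58]
lcm(11,58) = 638
Final lcm = 638


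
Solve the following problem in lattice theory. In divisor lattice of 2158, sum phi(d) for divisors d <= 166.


Divisors of 2158 up to 166: [1, 2, 13, 26, 83, 166]
phi values: [1, 1, 12, 12, 82, 82]
Sum = 190


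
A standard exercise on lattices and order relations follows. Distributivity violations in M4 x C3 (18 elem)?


Distributive law: a ^ (b v c) = (a ^ b) v (a ^ c).
Check all 18^3 = 5832 ordered triples (a,b,c).
  e.g. a=(a1,0), b=(a2,0), c=(a3,0): lhs=(a1,0) != rhs=(0,0)
  e.g. a=(a1,0), b=(a2,0), c=(a3,1): lhs=(a1,0) != rhs=(0,0)
Total violating triples: 648


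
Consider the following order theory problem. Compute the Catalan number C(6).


C(n) = C(2n, n) / (n+1).
C(12, 6) = 924
C(6) = 924 / 7 = 132


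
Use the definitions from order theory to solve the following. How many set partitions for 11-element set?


B(n) = number of set partitions of an n-element set.
B(n) satisfies the recurrence: B(n+1) = sum_k C(n,k)*B(k).
B(11) = 678570


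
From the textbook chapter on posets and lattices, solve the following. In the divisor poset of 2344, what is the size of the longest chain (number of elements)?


A chain is a totally ordered subset; we count the number of elements in a maximum chain.
Compute, for each element x, the size of the longest chain ending at x:
  1: 1
  2: 2
  293: 2
  4: 3
  8: 4
  586: 3
  ...
A maximum chain: 1 < 2 < 4 < 8 < 2344
Number of elements in the longest chain: 5


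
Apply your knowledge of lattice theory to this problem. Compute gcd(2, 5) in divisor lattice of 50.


In a divisor lattice, meet = gcd (greatest common divisor).
By Euclidean algorithm or factoring: gcd(2,5) = 1


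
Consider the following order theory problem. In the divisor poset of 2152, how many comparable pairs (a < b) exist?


A comparable pair {a,b} has a < b or b < a in the order.
Count unordered pairs where one element is strictly below the other.
Examples: {1,2}, {1,4}, {1,8}, {1,269}, ...
Total comparable pairs: 22


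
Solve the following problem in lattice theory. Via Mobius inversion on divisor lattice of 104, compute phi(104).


phi(n) = n * prod_{p|n} (1 - 1/p).
Prime divisors of 104: [2, 13]
phi(104) = 104 * (1 - 1/2) * (1 - 1/13)
phi(104) = 48


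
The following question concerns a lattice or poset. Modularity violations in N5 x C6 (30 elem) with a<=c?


Modular law: if a <= c then a v (b ^ c) = (a v b) ^ c.
Check all triples (a,b,c) with a <= c among 30 elements.
  e.g. a=(a,0), b=(c,0), c=(b,0): lhs=(a,0) != rhs=(b,0)
  e.g. a=(a,0), b=(c,1), c=(b,0): lhs=(a,0) != rhs=(b,0)
Total violating triples: 126


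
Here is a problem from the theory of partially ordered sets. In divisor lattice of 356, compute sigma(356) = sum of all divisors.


sigma(n) = sum of divisors.
Divisors of 356: [1, 2, 4, 89, 178, 356]
Sum = 630


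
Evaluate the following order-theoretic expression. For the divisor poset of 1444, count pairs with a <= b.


The order relation is {(a,b) : a <= b}, reflexive so it includes (a,a).
Examples: (1,1), (1,1444), (1,19), (1,2), (1,361), ...
Total ordered pairs: 36


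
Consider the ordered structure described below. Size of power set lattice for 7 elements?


Power set = 2^n.
2^7 = 128


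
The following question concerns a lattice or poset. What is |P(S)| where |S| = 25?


Power set = 2^n.
2^25 = 33554432


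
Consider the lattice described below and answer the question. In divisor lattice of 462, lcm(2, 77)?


Join=lcm.
gcd(2,77)=1
lcm=154


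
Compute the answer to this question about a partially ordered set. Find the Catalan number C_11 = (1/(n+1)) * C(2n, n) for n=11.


C(n) = C(2n, n) / (n+1).
C(22, 11) = 705432
C(11) = 705432 / 12 = 58786


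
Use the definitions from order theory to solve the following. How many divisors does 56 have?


Divisors of 56: [1, 2, 4, 7, 8, 14, 28, 56]
Count: 8


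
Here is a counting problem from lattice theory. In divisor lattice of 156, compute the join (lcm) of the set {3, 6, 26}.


In a divisor lattice, join = lcm (least common multiple).
Compute lcm iteratively: start with first element, then lcm(current, next).
Elements: [3, 6, 26]
lcm(3,6) = 6
lcm(6,26) = 78
Final lcm = 78


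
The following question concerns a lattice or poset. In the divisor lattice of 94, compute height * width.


Height = length of longest chain minus 1; width = size of largest antichain.
A maximum chain: 1 | 47 | 94  (height 2).
A maximum antichain: {2, 47}  (width 2).
Product = 2 * 2 = 4


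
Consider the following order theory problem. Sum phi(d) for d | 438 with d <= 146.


Divisors of 438 up to 146: [1, 2, 3, 6, 73, 146]
phi values: [1, 1, 2, 2, 72, 72]
Sum = 150


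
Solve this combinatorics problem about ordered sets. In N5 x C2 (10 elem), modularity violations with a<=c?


Modular law: if a <= c then a v (b ^ c) = (a v b) ^ c.
Check all triples (a,b,c) with a <= c among 10 elements.
  e.g. a=(a,0), b=(c,0), c=(b,0): lhs=(a,0) != rhs=(b,0)
  e.g. a=(a,0), b=(c,1), c=(b,0): lhs=(a,0) != rhs=(b,0)
Total violating triples: 6


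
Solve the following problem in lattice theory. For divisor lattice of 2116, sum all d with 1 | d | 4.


Interval [1,4] in divisors of 2116: [1, 2, 4]
Sum = 7


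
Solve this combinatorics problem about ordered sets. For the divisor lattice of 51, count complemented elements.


An element a is complemented if some b has a meet b = bottom, a join b = top.
a is complemented iff gcd(a, n/a)=1, i.e. a is a unitary divisor of 51.
Complemented elements: 1, 3, 17, 51
Count: 4


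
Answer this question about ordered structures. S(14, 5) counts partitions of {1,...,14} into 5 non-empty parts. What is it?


S(n,k) = k*S(n-1,k) + S(n-1,k-1).
S(13,5) = 7508501, S(13,4) = 2532530
S(14,5) = 5*7508501 + 2532530 = 37542505 + 2532530
S(14,5) = 40075035


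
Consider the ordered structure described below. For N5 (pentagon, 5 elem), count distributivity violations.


Distributive law: a ^ (b v c) = (a ^ b) v (a ^ c).
Check all 5^3 = 125 ordered triples (a,b,c).
  e.g. a=b, b=a, c=c: lhs=b != rhs=a
  e.g. a=b, b=c, c=a: lhs=b != rhs=a
Total violating triples: 2


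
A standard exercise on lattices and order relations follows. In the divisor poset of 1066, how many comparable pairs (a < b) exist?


A comparable pair {a,b} has a < b or b < a in the order.
Count unordered pairs where one element is strictly below the other.
Examples: {1,2}, {1,13}, {1,26}, {1,41}, ...
Total comparable pairs: 19


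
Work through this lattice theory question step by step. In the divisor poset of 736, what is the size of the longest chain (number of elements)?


A chain is a totally ordered subset; we count the number of elements in a maximum chain.
Compute, for each element x, the size of the longest chain ending at x:
  1: 1
  2: 2
  23: 2
  4: 3
  8: 4
  46: 3
  ...
A maximum chain: 1 < 2 < 4 < 8 < 16 < 32 < 736
Number of elements in the longest chain: 7


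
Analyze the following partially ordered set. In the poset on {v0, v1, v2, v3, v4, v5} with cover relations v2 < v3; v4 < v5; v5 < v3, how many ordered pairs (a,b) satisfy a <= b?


The order relation is {(a,b) : a <= b}, reflexive so it includes (a,a).
Examples: (v0,v0), (v1,v1), (v2,v2), (v2,v3), (v3,v3), ...
Total ordered pairs: 10


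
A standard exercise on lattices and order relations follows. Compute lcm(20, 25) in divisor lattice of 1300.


In a divisor lattice, join = lcm (least common multiple).
gcd(20,25) = 5
lcm(20,25) = 20*25/gcd = 500/5 = 100


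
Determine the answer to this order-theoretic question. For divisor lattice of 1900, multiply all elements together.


Divisors of 1900: [1, 2, 4, 5, 10, 19, 20, 25, 38, 50, 76, 95, 100, 190, 380, 475, 950, 1900]
Product = n^(d(n)/2) = 1900^(18/2)
Product = 322687697779000000000000000000


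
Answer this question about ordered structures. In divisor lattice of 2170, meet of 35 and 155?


In a divisor lattice, meet = gcd (greatest common divisor).
By Euclidean algorithm or factoring: gcd(35,155) = 5


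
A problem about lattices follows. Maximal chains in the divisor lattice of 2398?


A maximal chain goes from the minimum element to a maximal element via cover relations.
Counting all min-to-max paths in the cover graph.
Total maximal chains: 6


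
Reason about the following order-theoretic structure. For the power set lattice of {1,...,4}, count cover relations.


A cover relation a -< b holds when a < b with no c strictly between.
Cover relations:
  {} -< {1}
  {} -< {2}
  {} -< {3}
  {} -< {4}
  {1} -< {1,2}
  {1} -< {1,3}
  {1} -< {1,4}
  {2} -< {1,2}
  ...24 more
Total: 32


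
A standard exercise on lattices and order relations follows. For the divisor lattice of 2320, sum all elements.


sigma(n) = sum of divisors.
Divisors of 2320: [1, 2, 4, 5, 8, 10, 16, 20, 29, 40, 58, 80, 116, 145, 232, 290, 464, 580, 1160, 2320]
Sum = 5580


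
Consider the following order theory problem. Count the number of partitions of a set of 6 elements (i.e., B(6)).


B(n) = number of set partitions of an n-element set.
B(n) satisfies the recurrence: B(n+1) = sum_k C(n,k)*B(k).
B(6) = 203


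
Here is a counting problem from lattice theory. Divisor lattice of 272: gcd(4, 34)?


Meet=gcd.
gcd(4,34)=2


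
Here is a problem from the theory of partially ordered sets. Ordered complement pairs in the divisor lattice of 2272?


Complement pair (a,b): a meet b = bottom, a join b = top.
Here: gcd(a,b)=1 and lcm(a,b)=2272, i.e. a*b=2272 with a,b coprime.
Pairs found: (1,2272), (32,71), (71,32), (2272,1)
Total ordered pairs: 4


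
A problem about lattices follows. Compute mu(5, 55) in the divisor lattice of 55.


In a divisor lattice, mu(a,b) = mu(b/a) where mu is the classical Mobius function.
b/a = 55/5 = 11
Prime factorization of 11: primes [11]
11 is squarefree with 1 prime factor(s), so mu(11) = (-1)^1 = -1


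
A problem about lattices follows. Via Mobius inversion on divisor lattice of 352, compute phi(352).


phi(n) = n * prod_{p|n} (1 - 1/p).
Prime divisors of 352: [2, 11]
phi(352) = 352 * (1 - 1/2) * (1 - 1/11)
phi(352) = 160


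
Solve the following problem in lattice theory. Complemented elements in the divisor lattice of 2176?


An element a is complemented if some b has a meet b = bottom, a join b = top.
a is complemented iff gcd(a, n/a)=1, i.e. a is a unitary divisor of 2176.
Complemented elements: 1, 17, 128, 2176
Count: 4


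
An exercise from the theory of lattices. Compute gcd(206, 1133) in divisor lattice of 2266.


In a divisor lattice, meet = gcd (greatest common divisor).
By Euclidean algorithm or factoring: gcd(206,1133) = 103


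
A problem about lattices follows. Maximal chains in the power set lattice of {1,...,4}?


A maximal chain goes from the minimum element to a maximal element via cover relations.
Counting all min-to-max paths in the cover graph.
Total maximal chains: 24


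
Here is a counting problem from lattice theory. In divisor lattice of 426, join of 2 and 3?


In a divisor lattice, join = lcm (least common multiple).
gcd(2,3) = 1
lcm(2,3) = 2*3/gcd = 6/1 = 6


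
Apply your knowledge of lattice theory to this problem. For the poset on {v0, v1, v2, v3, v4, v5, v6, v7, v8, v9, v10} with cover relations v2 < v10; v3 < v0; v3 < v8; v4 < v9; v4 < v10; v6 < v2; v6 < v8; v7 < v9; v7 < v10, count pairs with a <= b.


The order relation is {(a,b) : a <= b}, reflexive so it includes (a,a).
Examples: (v0,v0), (v1,v1), (v10,v10), (v2,v10), (v2,v2), ...
Total ordered pairs: 21


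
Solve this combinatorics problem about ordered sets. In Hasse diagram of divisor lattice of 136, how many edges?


A cover relation a -< b holds when a < b with no c strictly between.
Cover relations:
  1 -< 2
  1 -< 17
  2 -< 4
  2 -< 34
  4 -< 8
  4 -< 68
  8 -< 136
  17 -< 34
  ...2 more
Total: 10


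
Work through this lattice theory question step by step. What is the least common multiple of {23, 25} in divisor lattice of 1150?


In a divisor lattice, join = lcm (least common multiple).
Compute lcm iteratively: start with first element, then lcm(current, next).
Elements: [23, 25]
lcm(23,25) = 575
Final lcm = 575


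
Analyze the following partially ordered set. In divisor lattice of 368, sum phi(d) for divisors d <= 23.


Divisors of 368 up to 23: [1, 2, 4, 8, 16, 23]
phi values: [1, 1, 2, 4, 8, 22]
Sum = 38


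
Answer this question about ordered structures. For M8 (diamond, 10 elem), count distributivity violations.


Distributive law: a ^ (b v c) = (a ^ b) v (a ^ c).
Check all 10^3 = 1000 ordered triples (a,b,c).
  e.g. a=a1, b=a2, c=a3: lhs=a1 != rhs=0
  e.g. a=a1, b=a2, c=a4: lhs=a1 != rhs=0
Total violating triples: 336


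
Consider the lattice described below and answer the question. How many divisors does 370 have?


Divisors of 370: [1, 2, 5, 10, 37, 74, 185, 370]
Count: 8


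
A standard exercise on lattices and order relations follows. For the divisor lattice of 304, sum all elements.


sigma(n) = sum of divisors.
Divisors of 304: [1, 2, 4, 8, 16, 19, 38, 76, 152, 304]
Sum = 620


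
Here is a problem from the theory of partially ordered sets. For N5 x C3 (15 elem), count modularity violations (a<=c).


Modular law: if a <= c then a v (b ^ c) = (a v b) ^ c.
Check all triples (a,b,c) with a <= c among 15 elements.
  e.g. a=(a,0), b=(c,0), c=(b,0): lhs=(a,0) != rhs=(b,0)
  e.g. a=(a,0), b=(c,1), c=(b,0): lhs=(a,0) != rhs=(b,0)
Total violating triples: 18


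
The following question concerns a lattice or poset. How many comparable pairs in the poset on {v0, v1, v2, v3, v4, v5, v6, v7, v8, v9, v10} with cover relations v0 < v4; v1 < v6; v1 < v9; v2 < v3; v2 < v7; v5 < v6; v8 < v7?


A comparable pair {a,b} has a < b or b < a in the order.
Count unordered pairs where one element is strictly below the other.
Examples: {v0,v4}, {v1,v6}, {v1,v9}, {v2,v3}, ...
Total comparable pairs: 7


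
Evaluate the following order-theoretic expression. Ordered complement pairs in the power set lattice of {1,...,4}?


Complement pair (a,b): a meet b = bottom, a join b = top.
Here: A intersect B = {} and A union B = {1,...,4}.
Pairs found: ({},{1,2,3,4}), ({1},{2,3,4}), ({2},{1,3,4}), ({3},{1,2,4}), ... (12 more)
Total ordered pairs: 16


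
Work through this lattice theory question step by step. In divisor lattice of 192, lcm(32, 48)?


Join=lcm.
gcd(32,48)=16
lcm=96


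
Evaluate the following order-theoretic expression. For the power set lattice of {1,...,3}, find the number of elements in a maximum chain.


A chain is a totally ordered subset; we count the number of elements in a maximum chain.
Compute, for each element x, the size of the longest chain ending at x:
  {}: 1
  {1}: 2
  {2}: 2
  {3}: 2
  {1,2}: 3
  {1,3}: 3
  ...
A maximum chain: {} < {1} < {1,2} < {1,2,3}
Number of elements in the longest chain: 4


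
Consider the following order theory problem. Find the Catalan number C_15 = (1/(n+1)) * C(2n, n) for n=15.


C(n) = C(2n, n) / (n+1).
C(30, 15) = 155117520
C(15) = 155117520 / 16 = 9694845


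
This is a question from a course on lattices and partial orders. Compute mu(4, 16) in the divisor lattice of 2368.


In a divisor lattice, mu(a,b) = mu(b/a) where mu is the classical Mobius function.
b/a = 16/4 = 4
Prime factorization of 4: primes [2]
4 is not squarefree, so mu(4) = 0
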